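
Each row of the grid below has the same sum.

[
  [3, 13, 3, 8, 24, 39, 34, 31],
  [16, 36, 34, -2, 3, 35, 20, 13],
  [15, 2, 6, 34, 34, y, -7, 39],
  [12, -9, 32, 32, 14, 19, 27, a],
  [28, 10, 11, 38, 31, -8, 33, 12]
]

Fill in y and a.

y = 32, a = 28

The complete rows each total 155.
Row 3 is missing 155 − 123 = 32 (since 15 + 2 + 6 + 34 + 34 − 7 + 39 = 123).
Row 4 is missing 155 − 127 = 28 (since 12 − 9 + 32 + 32 + 14 + 19 + 27 = 127).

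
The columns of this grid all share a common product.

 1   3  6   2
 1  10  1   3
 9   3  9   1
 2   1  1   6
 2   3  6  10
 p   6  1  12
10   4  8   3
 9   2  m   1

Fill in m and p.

m = 5, p = 4

Columns 2 and 4 each multiply to 12960, so every column has product 12960.
Column 3: 6×1×9×1×6×1×8 = 2592, so the missing entry is 12960 ÷ 2592 = 5.
Column 1: 1×1×9×2×2×10×9 = 3240, so the missing entry is 12960 ÷ 3240 = 4.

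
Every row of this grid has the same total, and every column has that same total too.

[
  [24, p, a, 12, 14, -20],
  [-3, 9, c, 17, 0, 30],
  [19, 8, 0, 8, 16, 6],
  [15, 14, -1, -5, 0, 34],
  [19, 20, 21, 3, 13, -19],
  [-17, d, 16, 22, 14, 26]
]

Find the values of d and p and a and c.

Rows 3 and 4 both sum to 57, so that's the common total.
Row 2: -3 + 9 + 17 + 0 + 30 = 53, so its missing entry is 57 − 53 = 4.
Column 3: 4 + 0 − 1 + 21 + 16 = 40, so its missing entry is 57 − 40 = 17.
Row 1: 24 + 17 + 12 + 14 − 20 = 47, so its missing entry is 57 − 47 = 10.
Row 6: -17 + 16 + 22 + 14 + 26 = 61, so its missing entry is 57 − 61 = -4.

d = -4, p = 10, a = 17, c = 4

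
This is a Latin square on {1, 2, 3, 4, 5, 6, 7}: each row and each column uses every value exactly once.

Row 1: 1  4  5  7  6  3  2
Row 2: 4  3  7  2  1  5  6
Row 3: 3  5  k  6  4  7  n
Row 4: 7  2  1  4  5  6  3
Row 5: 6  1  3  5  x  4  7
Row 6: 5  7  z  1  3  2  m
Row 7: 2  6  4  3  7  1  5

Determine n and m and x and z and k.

At (row 5, col 5): row 5 already has {1, 3, 4, 5, 6, 7}, so the value is 2.
Cell (3,7): row 3 is missing {1, 2} and column 7 is missing {1, 4} → 1.
For row 6, column 7: column 7 already has {1, 2, 3, 5, 6, 7}; that leaves 4.
At (row 3, col 3): row 3 already has {1, 3, 4, 5, 6, 7}, so the value is 2.
For row 6, column 3: row 6 already has {1, 2, 3, 4, 5, 7}; that leaves 6.

n = 1, m = 4, x = 2, z = 6, k = 2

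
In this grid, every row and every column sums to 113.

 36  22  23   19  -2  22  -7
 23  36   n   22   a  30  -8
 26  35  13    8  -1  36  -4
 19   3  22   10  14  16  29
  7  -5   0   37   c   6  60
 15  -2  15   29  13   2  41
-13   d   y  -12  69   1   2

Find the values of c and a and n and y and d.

c = 8, a = 12, n = -2, y = 42, d = 24

Row 5: 7 − 5 + 0 + 37 + 6 + 60 = 105, so its missing entry is 113 − 105 = 8.
Column 2: 22 + 36 + 35 + 3 − 5 − 2 = 89, so its missing entry is 113 − 89 = 24.
Row 7: -13 + 24 − 12 + 69 + 1 + 2 = 71, so its missing entry is 113 − 71 = 42.
Column 3: 23 + 13 + 22 + 0 + 15 + 42 = 115, so its missing entry is 113 − 115 = -2.
Row 2: 23 + 36 − 2 + 22 + 30 − 8 = 101, so its missing entry is 113 − 101 = 12.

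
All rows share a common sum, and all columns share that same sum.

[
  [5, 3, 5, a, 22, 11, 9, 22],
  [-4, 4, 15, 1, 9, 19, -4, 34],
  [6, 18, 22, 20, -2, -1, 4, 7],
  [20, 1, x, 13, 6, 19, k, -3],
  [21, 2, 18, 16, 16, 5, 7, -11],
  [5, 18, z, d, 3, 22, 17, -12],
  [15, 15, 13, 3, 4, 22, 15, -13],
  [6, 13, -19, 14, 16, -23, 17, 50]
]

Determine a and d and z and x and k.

Rows 2 and 3 both sum to 74, so that's the common total.
Row 1: 5 + 3 + 5 + 22 + 11 + 9 + 22 = 77, so its missing entry is 74 − 77 = -3.
Column 7: 9 − 4 + 4 + 7 + 17 + 15 + 17 = 65, so its missing entry is 74 − 65 = 9.
Column 4: -3 + 1 + 20 + 13 + 16 + 3 + 14 = 64, so its missing entry is 74 − 64 = 10.
Row 4: 20 + 1 + 13 + 6 + 19 + 9 − 3 = 65, so its missing entry is 74 − 65 = 9.
Row 6: 5 + 18 + 10 + 3 + 22 + 17 − 12 = 63, so its missing entry is 74 − 63 = 11.

a = -3, d = 10, z = 11, x = 9, k = 9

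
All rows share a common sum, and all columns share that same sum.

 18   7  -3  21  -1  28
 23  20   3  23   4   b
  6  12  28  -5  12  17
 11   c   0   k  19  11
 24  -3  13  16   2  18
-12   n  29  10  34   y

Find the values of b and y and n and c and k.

Rows 1 and 3 both sum to 70, so that's the common total.
Row 2 has 23 + 20 + 3 + 23 + 4 = 73; the blank must be 70 − 73 = -3.
Column 6 has 28 − 3 + 17 + 11 + 18 = 71; the blank must be 70 − 71 = -1.
Row 6 has -12 + 29 + 10 + 34 − 1 = 60; the blank must be 70 − 60 = 10.
Column 2 has 7 + 20 + 12 − 3 + 10 = 46; the blank must be 70 − 46 = 24.
Row 4 has 11 + 24 + 0 + 19 + 11 = 65; the blank must be 70 − 65 = 5.

b = -3, y = -1, n = 10, c = 24, k = 5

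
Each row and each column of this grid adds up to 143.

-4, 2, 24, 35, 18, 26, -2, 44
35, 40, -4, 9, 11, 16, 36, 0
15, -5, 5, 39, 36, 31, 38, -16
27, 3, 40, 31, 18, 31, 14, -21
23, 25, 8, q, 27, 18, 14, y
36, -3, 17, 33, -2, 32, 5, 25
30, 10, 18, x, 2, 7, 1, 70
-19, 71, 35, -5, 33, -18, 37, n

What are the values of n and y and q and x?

Row 7: 30 + 10 + 18 + 2 + 7 + 1 + 70 = 138, so its missing entry is 143 − 138 = 5.
Row 8: -19 + 71 + 35 − 5 + 33 − 18 + 37 = 134, so its missing entry is 143 − 134 = 9.
Column 8: 44 + 0 − 16 − 21 + 25 + 70 + 9 = 111, so its missing entry is 143 − 111 = 32.
Row 5: 23 + 25 + 8 + 27 + 18 + 14 + 32 = 147, so its missing entry is 143 − 147 = -4.

n = 9, y = 32, q = -4, x = 5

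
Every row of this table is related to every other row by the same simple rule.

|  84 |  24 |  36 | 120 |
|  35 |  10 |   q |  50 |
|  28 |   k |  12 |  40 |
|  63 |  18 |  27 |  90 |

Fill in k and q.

Each row is a constant multiple of every other row — this is a multiplication table with the headers hidden.
Row 3 is 40/120 = 1/3 times row 1, so its entry in column 2 is 24 × 1/3 = 8.
Row 2 is 50/120 = 5/12 times row 1, so its entry in column 3 is 36 × 5/12 = 15.

k = 8, q = 15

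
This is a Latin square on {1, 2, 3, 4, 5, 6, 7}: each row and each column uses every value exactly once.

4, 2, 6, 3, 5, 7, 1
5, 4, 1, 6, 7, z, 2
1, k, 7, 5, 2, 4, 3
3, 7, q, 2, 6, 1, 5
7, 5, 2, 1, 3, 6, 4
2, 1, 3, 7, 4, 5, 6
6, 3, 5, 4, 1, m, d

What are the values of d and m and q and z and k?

d = 7, m = 2, q = 4, z = 3, k = 6

At (row 3, col 2): row 3 already has {1, 2, 3, 4, 5, 7}, so the value is 6.
Cell (2,6): row 2 already has {1, 2, 4, 5, 6, 7} → 3.
At (row 7, col 6): column 6 already has {1, 3, 4, 5, 6, 7}, so the value is 2.
For row 7, column 7: row 7 already has {1, 2, 3, 4, 5, 6}; that leaves 7.
For row 4, column 3: row 4 already has {1, 2, 3, 5, 6, 7}; that leaves 4.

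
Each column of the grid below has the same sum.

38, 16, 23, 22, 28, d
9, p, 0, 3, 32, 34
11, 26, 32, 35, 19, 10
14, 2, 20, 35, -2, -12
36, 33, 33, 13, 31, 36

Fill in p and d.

p = 31, d = 40

The complete columns each total 108.
Column 2 is missing 108 − 77 = 31 (since 16 + 26 + 2 + 33 = 77).
Column 6 is missing 108 − 68 = 40 (since 34 + 10 − 12 + 36 = 68).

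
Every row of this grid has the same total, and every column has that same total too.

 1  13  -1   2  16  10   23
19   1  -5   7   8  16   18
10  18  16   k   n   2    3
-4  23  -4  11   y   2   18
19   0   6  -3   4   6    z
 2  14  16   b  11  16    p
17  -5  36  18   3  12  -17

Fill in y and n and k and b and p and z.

y = 18, n = 4, k = 11, b = 18, p = -13, z = 32

Rows 1 and 2 both sum to 64, so that's the common total.
Row 4: -4 + 23 − 4 + 11 + 2 + 18 = 46, so its missing entry is 64 − 46 = 18.
Column 5: 16 + 8 + 18 + 4 + 11 + 3 = 60, so its missing entry is 64 − 60 = 4.
Row 5: 19 + 0 + 6 − 3 + 4 + 6 = 32, so its missing entry is 64 − 32 = 32.
Row 3: 10 + 18 + 16 + 4 + 2 + 3 = 53, so its missing entry is 64 − 53 = 11.
Column 7: 23 + 18 + 3 + 18 + 32 − 17 = 77, so its missing entry is 64 − 77 = -13.
Row 6: 2 + 14 + 16 + 11 + 16 − 13 = 46, so its missing entry is 64 − 46 = 18.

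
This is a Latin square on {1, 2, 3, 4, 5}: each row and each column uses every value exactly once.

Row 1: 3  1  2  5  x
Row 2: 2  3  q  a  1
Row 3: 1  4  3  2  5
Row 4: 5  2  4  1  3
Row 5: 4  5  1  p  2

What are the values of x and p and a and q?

For row 2, column 3: column 3 already has {1, 2, 3, 4}; that leaves 5.
At (row 2, col 4): row 2 already has {1, 2, 3, 5}, so the value is 4.
At (row 1, col 5): row 1 already has {1, 2, 3, 5}, so the value is 4.
At (row 5, col 4): row 5 already has {1, 2, 4, 5}, so the value is 3.

x = 4, p = 3, a = 4, q = 5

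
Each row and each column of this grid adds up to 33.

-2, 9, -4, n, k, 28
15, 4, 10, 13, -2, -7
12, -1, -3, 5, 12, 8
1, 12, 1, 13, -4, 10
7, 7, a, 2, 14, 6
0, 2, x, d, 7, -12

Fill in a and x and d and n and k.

The known cells in column 5 total 27, leaving 33 − 27 = 6 for the blank.
The known cells in row 1 total 37, leaving 33 − 37 = -4 for the blank.
The known cells in row 5 total 36, leaving 33 − 36 = -3 for the blank.
The known cells in column 4 total 29, leaving 33 − 29 = 4 for the blank.
The known cells in row 6 total 1, leaving 33 − 1 = 32 for the blank.

a = -3, x = 32, d = 4, n = -4, k = 6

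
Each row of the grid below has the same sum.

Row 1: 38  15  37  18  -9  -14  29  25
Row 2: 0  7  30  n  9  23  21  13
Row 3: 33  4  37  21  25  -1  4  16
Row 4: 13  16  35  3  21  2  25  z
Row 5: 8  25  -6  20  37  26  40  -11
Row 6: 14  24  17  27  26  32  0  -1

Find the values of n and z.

The complete rows each total 139.
Row 2 is missing 139 − 103 = 36 (since 0 + 7 + 30 + 9 + 23 + 21 + 13 = 103).
Row 4 is missing 139 − 115 = 24 (since 13 + 16 + 35 + 3 + 21 + 2 + 25 = 115).

n = 36, z = 24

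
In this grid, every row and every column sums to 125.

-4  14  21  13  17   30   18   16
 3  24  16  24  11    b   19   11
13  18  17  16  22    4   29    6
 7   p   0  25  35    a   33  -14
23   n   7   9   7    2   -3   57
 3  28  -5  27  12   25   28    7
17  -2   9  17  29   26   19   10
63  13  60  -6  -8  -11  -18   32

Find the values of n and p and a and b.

Row 5 has 23 + 7 + 9 + 7 + 2 − 3 + 57 = 102; the blank must be 125 − 102 = 23.
Column 2 has 14 + 24 + 18 + 23 + 28 − 2 + 13 = 118; the blank must be 125 − 118 = 7.
Row 4 has 7 + 7 + 0 + 25 + 35 + 33 − 14 = 93; the blank must be 125 − 93 = 32.
Row 2 has 3 + 24 + 16 + 24 + 11 + 19 + 11 = 108; the blank must be 125 − 108 = 17.

n = 23, p = 7, a = 32, b = 17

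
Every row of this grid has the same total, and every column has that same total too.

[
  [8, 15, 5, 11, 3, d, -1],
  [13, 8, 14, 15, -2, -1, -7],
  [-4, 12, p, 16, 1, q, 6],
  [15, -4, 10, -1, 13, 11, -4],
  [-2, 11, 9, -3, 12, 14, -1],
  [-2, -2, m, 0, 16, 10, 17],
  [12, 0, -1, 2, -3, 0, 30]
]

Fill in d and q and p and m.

Rows 2 and 4 both sum to 40, so that's the common total.
Row 6 has -2 − 2 + 0 + 16 + 10 + 17 = 39; the blank must be 40 − 39 = 1.
Row 1 has 8 + 15 + 5 + 11 + 3 − 1 = 41; the blank must be 40 − 41 = -1.
Column 6 has -1 − 1 + 11 + 14 + 10 + 0 = 33; the blank must be 40 − 33 = 7.
Row 3 has -4 + 12 + 16 + 1 + 7 + 6 = 38; the blank must be 40 − 38 = 2.

d = -1, q = 7, p = 2, m = 1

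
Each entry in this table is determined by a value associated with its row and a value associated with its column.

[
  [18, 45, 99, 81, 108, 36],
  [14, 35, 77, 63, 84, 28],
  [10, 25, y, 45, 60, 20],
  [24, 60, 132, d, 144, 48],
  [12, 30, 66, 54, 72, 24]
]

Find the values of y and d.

y = 55, d = 108

Each row is a constant multiple of every other row — this is a multiplication table with the headers hidden.
Row 3 is 20/36 = 5/9 times row 1, so its entry in column 3 is 99 × 5/9 = 55.
Row 4 is 48/36 = 4/3 times row 1, so its entry in column 4 is 81 × 4/3 = 108.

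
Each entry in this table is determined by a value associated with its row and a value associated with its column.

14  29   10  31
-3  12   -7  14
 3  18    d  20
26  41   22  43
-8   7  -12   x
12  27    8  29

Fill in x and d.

The difference between any two rows is the same in every column — this is an addition table with the headers hidden.
Row 5 minus row 1 is 7 − 29 = -22, so its entry in column 4 is 31 + (-22) = 9.
Row 3 minus row 1 is 18 − 29 = -11, so its entry in column 3 is 10 + (-11) = -1.

x = 9, d = -1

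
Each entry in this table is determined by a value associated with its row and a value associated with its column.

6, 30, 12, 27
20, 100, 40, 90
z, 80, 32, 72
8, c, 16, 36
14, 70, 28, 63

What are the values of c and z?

Each row is a constant multiple of every other row — this is a multiplication table with the headers hidden.
Row 4 is 16/12 = 4/3 times row 1, so its entry in column 2 is 30 × 4/3 = 40.
Row 3 is 32/12 = 8/3 times row 1, so its entry in column 1 is 6 × 8/3 = 16.

c = 40, z = 16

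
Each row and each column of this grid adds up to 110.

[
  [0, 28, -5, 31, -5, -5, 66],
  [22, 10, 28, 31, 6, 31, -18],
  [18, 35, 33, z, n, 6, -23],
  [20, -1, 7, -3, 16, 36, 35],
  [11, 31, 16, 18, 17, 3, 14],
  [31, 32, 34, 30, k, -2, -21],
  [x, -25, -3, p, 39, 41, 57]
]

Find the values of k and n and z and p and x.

k = 6, n = 31, z = 10, p = -7, x = 8

Row 6: 31 + 32 + 34 + 30 − 2 − 21 = 104, so its missing entry is 110 − 104 = 6.
Column 5: -5 + 6 + 16 + 17 + 6 + 39 = 79, so its missing entry is 110 − 79 = 31.
Row 3: 18 + 35 + 33 + 31 + 6 − 23 = 100, so its missing entry is 110 − 100 = 10.
Column 1: 0 + 22 + 18 + 20 + 11 + 31 = 102, so its missing entry is 110 − 102 = 8.
Row 7: 8 − 25 − 3 + 39 + 41 + 57 = 117, so its missing entry is 110 − 117 = -7.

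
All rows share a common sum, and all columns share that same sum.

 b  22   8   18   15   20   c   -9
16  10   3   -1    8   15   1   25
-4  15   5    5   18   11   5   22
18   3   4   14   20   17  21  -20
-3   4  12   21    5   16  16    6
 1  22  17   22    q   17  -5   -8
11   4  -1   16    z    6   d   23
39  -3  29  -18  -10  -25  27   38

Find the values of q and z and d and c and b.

q = 11, z = 10, d = 8, c = 4, b = -1

Rows 2 and 3 both sum to 77, so that's the common total.
The known cells in column 1 total 78, leaving 77 − 78 = -1 for the blank.
The known cells in row 6 total 66, leaving 77 − 66 = 11 for the blank.
The known cells in column 5 total 67, leaving 77 − 67 = 10 for the blank.
The known cells in row 1 total 73, leaving 77 − 73 = 4 for the blank.
The known cells in row 7 total 69, leaving 77 − 69 = 8 for the blank.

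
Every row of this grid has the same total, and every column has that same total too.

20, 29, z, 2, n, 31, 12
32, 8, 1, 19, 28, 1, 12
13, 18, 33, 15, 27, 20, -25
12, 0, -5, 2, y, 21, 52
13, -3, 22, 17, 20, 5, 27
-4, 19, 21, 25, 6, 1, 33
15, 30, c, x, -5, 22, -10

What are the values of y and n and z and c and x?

Rows 2 and 3 both sum to 101, so that's the common total.
The known cells in row 4 total 82, leaving 101 − 82 = 19 for the blank.
The known cells in column 5 total 95, leaving 101 − 95 = 6 for the blank.
The known cells in row 1 total 100, leaving 101 − 100 = 1 for the blank.
The known cells in column 3 total 73, leaving 101 − 73 = 28 for the blank.
The known cells in row 7 total 80, leaving 101 − 80 = 21 for the blank.

y = 19, n = 6, z = 1, c = 28, x = 21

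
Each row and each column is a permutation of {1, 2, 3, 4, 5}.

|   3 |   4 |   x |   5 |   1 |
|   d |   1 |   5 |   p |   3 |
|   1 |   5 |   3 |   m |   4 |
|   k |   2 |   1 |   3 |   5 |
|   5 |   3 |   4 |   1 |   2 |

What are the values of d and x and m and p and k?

d = 2, x = 2, m = 2, p = 4, k = 4

For row 4, column 1: row 4 already has {1, 2, 3, 5}; that leaves 4.
For row 3, column 4: row 3 already has {1, 3, 4, 5}; that leaves 2.
For row 1, column 3: row 1 already has {1, 3, 4, 5}; that leaves 2.
Cell (2,1): column 1 already has {1, 3, 4, 5} → 2.
Cell (2,4): row 2 already has {1, 2, 3, 5} → 4.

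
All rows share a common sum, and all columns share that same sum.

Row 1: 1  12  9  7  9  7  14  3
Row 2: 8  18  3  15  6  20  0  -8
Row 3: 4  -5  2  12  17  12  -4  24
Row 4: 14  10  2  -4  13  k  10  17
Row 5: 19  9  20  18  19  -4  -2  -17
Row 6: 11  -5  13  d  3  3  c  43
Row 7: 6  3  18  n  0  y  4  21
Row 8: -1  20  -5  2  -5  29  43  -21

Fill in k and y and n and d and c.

k = 0, y = -5, n = 15, d = -3, c = -3

Rows 1 and 2 both sum to 62, so that's the common total.
The known cells in column 7 total 65, leaving 62 − 65 = -3 for the blank.
The known cells in row 6 total 65, leaving 62 − 65 = -3 for the blank.
The known cells in column 4 total 47, leaving 62 − 47 = 15 for the blank.
The known cells in row 7 total 67, leaving 62 − 67 = -5 for the blank.
The known cells in row 4 total 62, leaving 62 − 62 = 0 for the blank.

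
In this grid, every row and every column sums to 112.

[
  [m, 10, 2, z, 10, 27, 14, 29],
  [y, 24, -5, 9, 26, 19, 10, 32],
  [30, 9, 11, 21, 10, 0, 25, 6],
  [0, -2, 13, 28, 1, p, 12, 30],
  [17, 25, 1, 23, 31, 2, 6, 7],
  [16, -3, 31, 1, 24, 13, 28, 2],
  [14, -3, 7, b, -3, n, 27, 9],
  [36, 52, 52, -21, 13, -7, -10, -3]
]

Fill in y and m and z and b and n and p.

The known cells in row 2 total 115, leaving 112 − 115 = -3 for the blank.
The known cells in column 1 total 110, leaving 112 − 110 = 2 for the blank.
The known cells in row 1 total 94, leaving 112 − 94 = 18 for the blank.
The known cells in column 4 total 79, leaving 112 − 79 = 33 for the blank.
The known cells in row 7 total 84, leaving 112 − 84 = 28 for the blank.
The known cells in row 4 total 82, leaving 112 − 82 = 30 for the blank.

y = -3, m = 2, z = 18, b = 33, n = 28, p = 30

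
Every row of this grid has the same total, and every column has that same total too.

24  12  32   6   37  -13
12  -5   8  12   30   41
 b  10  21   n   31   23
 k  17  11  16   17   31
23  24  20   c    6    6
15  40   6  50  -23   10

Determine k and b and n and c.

Rows 1 and 2 both sum to 98, so that's the common total.
Row 5 has 23 + 24 + 20 + 6 + 6 = 79; the blank must be 98 − 79 = 19.
Column 4 has 6 + 12 + 16 + 19 + 50 = 103; the blank must be 98 − 103 = -5.
Row 3 has 10 + 21 − 5 + 31 + 23 = 80; the blank must be 98 − 80 = 18.
Row 4 has 17 + 11 + 16 + 17 + 31 = 92; the blank must be 98 − 92 = 6.

k = 6, b = 18, n = -5, c = 19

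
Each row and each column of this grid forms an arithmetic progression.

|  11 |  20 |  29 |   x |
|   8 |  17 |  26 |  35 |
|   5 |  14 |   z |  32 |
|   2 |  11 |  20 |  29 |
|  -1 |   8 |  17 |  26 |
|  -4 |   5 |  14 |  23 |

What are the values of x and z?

Along each row the entries change by 9 per step; down each column they change by -3.
Row 1: from 11 at column 1, stepping by 9 to column 4 gives 38.
Row 3: from 5 at column 1, stepping by 9 to column 3 gives 23.

x = 38, z = 23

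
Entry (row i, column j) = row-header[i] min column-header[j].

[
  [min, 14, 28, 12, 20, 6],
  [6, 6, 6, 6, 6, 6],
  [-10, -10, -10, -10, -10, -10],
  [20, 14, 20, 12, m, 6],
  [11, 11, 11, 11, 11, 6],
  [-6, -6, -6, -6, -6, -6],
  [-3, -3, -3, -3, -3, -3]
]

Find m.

20

min(20, 20) = 20.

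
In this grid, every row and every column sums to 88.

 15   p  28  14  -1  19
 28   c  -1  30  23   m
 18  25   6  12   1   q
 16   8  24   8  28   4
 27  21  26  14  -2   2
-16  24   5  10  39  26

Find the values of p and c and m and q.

The known cells in row 1 total 75, leaving 88 − 75 = 13 for the blank.
The known cells in column 2 total 91, leaving 88 − 91 = -3 for the blank.
The known cells in row 3 total 62, leaving 88 − 62 = 26 for the blank.
The known cells in row 2 total 77, leaving 88 − 77 = 11 for the blank.

p = 13, c = -3, m = 11, q = 26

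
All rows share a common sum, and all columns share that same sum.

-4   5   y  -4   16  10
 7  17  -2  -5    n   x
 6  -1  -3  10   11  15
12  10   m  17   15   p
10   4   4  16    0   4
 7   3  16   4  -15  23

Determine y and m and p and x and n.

y = 15, m = 8, p = -24, x = 10, n = 11

Rows 3 and 5 both sum to 38, so that's the common total.
The known cells in column 5 total 27, leaving 38 − 27 = 11 for the blank.
The known cells in row 2 total 28, leaving 38 − 28 = 10 for the blank.
The known cells in row 1 total 23, leaving 38 − 23 = 15 for the blank.
The known cells in column 3 total 30, leaving 38 − 30 = 8 for the blank.
The known cells in row 4 total 62, leaving 38 − 62 = -24 for the blank.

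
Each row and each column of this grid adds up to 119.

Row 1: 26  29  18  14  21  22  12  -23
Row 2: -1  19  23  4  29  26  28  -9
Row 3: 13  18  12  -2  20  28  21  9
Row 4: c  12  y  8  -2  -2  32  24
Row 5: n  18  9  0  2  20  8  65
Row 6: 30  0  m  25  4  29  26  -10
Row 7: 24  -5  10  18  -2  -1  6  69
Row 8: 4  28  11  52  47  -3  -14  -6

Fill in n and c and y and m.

n = -3, c = 26, y = 21, m = 15

Row 6 has 30 + 0 + 25 + 4 + 29 + 26 − 10 = 104; the blank must be 119 − 104 = 15.
Column 3 has 18 + 23 + 12 + 9 + 15 + 10 + 11 = 98; the blank must be 119 − 98 = 21.
Row 5 has 18 + 9 + 0 + 2 + 20 + 8 + 65 = 122; the blank must be 119 − 122 = -3.
Row 4 has 12 + 21 + 8 − 2 − 2 + 32 + 24 = 93; the blank must be 119 − 93 = 26.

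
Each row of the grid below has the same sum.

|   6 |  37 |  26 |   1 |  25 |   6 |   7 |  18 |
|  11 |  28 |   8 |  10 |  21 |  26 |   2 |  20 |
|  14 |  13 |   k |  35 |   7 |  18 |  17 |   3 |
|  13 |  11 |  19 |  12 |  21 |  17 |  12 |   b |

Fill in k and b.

Row 1 sums to 126 and so does row 2; that's the common total.
In row 3 the known cells total 107, leaving 126 − 107 = 19.
In row 4 the known cells total 105, leaving 126 − 105 = 21.

k = 19, b = 21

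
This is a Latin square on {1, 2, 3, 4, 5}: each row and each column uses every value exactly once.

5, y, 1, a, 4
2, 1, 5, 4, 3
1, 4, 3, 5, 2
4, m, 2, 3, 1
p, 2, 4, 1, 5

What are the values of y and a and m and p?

y = 3, a = 2, m = 5, p = 3

Cell (5,1): row 5 already has {1, 2, 4, 5} → 3.
Cell (4,2): row 4 already has {1, 2, 3, 4} → 5.
Cell (1,2): column 2 already has {1, 2, 4, 5} → 3.
For row 1, column 4: row 1 already has {1, 3, 4, 5}; that leaves 2.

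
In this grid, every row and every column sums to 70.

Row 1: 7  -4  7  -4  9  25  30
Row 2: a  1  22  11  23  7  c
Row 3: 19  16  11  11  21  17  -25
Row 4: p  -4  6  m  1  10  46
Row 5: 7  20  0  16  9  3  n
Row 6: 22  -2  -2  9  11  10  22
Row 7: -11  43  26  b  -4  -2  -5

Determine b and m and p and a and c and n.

b = 23, m = 4, p = 7, a = 19, c = -13, n = 15

Row 5 has 7 + 20 + 0 + 16 + 9 + 3 = 55; the blank must be 70 − 55 = 15.
Column 7 has 30 − 25 + 46 + 15 + 22 − 5 = 83; the blank must be 70 − 83 = -13.
Row 2 has 1 + 22 + 11 + 23 + 7 − 13 = 51; the blank must be 70 − 51 = 19.
Column 1 has 7 + 19 + 19 + 7 + 22 − 11 = 63; the blank must be 70 − 63 = 7.
Row 4 has 7 − 4 + 6 + 1 + 10 + 46 = 66; the blank must be 70 − 66 = 4.
Row 7 has -11 + 43 + 26 − 4 − 2 − 5 = 47; the blank must be 70 − 47 = 23.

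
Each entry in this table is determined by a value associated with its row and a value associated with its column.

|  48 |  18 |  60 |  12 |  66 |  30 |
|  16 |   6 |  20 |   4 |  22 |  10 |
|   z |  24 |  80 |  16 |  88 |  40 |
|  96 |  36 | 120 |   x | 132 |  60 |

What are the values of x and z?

x = 24, z = 64

Each row is a constant multiple of every other row — this is a multiplication table with the headers hidden.
Row 4 is 120/60 = 2/1 times row 1, so its entry in column 4 is 12 × 2/1 = 24.
Row 3 is 80/60 = 4/3 times row 1, so its entry in column 1 is 48 × 4/3 = 64.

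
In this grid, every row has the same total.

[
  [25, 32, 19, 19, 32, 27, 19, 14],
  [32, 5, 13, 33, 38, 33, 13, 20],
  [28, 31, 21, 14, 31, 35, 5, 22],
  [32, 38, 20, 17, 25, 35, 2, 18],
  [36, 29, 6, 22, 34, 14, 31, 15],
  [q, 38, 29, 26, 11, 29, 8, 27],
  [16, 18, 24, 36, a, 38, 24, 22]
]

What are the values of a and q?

Rows 4 and 5 both add up to 187, so every row sums to 187.
Row 7: 16 + 18 + 24 + 36 + 38 + 24 + 22 = 178, so the missing entry is 187 − 178 = 9.
Row 6: 38 + 29 + 26 + 11 + 29 + 8 + 27 = 168, so the missing entry is 187 − 168 = 19.

a = 9, q = 19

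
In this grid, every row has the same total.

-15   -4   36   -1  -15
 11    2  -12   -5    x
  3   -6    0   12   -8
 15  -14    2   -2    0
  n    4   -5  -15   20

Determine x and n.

x = 5, n = -3

Row 1 sums to 1 and so does row 3; that's the common total.
In row 2 the known cells total -4, leaving 1 − (-4) = 5.
In row 5 the known cells total 4, leaving 1 − 4 = -3.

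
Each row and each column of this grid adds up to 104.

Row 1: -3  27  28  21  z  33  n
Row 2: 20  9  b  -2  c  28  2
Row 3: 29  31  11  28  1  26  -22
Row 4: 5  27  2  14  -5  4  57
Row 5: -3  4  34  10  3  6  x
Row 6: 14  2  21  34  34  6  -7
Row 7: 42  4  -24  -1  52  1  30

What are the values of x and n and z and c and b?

x = 50, n = -6, z = 4, c = 15, b = 32

Column 3: 28 + 11 + 2 + 34 + 21 − 24 = 72, so its missing entry is 104 − 72 = 32.
Row 5: -3 + 4 + 34 + 10 + 3 + 6 = 54, so its missing entry is 104 − 54 = 50.
Row 2: 20 + 9 + 32 − 2 + 28 + 2 = 89, so its missing entry is 104 − 89 = 15.
Column 5: 15 + 1 − 5 + 3 + 34 + 52 = 100, so its missing entry is 104 − 100 = 4.
Row 1: -3 + 27 + 28 + 21 + 4 + 33 = 110, so its missing entry is 104 − 110 = -6.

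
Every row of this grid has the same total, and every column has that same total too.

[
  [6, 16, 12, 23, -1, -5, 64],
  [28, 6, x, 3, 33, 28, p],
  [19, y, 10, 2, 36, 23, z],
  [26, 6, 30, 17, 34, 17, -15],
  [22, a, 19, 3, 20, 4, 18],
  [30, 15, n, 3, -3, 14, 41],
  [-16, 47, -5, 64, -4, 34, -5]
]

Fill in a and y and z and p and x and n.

a = 29, y = -4, z = 29, p = -17, x = 34, n = 15

Rows 1 and 4 both sum to 115, so that's the common total.
Row 5 has 22 + 19 + 3 + 20 + 4 + 18 = 86; the blank must be 115 − 86 = 29.
Column 2 has 16 + 6 + 6 + 29 + 15 + 47 = 119; the blank must be 115 − 119 = -4.
Row 3 has 19 − 4 + 10 + 2 + 36 + 23 = 86; the blank must be 115 − 86 = 29.
Column 7 has 64 + 29 − 15 + 18 + 41 − 5 = 132; the blank must be 115 − 132 = -17.
Row 2 has 28 + 6 + 3 + 33 + 28 − 17 = 81; the blank must be 115 − 81 = 34.
Row 6 has 30 + 15 + 3 − 3 + 14 + 41 = 100; the blank must be 115 − 100 = 15.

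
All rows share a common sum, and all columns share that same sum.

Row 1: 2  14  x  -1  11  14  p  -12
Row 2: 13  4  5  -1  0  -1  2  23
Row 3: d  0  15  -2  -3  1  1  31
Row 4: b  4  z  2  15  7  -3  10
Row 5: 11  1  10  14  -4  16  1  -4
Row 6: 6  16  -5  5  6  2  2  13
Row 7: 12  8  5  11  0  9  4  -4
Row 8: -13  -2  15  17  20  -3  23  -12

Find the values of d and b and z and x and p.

Rows 2 and 5 both sum to 45, so that's the common total.
Row 3: 0 + 15 − 2 − 3 + 1 + 1 + 31 = 43, so its missing entry is 45 − 43 = 2.
Column 7: 2 + 1 − 3 + 1 + 2 + 4 + 23 = 30, so its missing entry is 45 − 30 = 15.
Column 1: 2 + 13 + 2 + 11 + 6 + 12 − 13 = 33, so its missing entry is 45 − 33 = 12.
Row 1: 2 + 14 − 1 + 11 + 14 + 15 − 12 = 43, so its missing entry is 45 − 43 = 2.
Row 4: 12 + 4 + 2 + 15 + 7 − 3 + 10 = 47, so its missing entry is 45 − 47 = -2.

d = 2, b = 12, z = -2, x = 2, p = 15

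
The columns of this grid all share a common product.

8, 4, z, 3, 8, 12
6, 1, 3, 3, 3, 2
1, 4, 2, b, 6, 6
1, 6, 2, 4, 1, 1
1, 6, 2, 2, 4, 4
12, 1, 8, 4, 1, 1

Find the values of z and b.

z = 3, b = 2

Columns 1 and 2 each multiply to 576, so every column has product 576.
Column 3: 3×2×2×2×8 = 192, so the missing entry is 576 ÷ 192 = 3.
Column 4: 3×3×4×2×4 = 288, so the missing entry is 576 ÷ 288 = 2.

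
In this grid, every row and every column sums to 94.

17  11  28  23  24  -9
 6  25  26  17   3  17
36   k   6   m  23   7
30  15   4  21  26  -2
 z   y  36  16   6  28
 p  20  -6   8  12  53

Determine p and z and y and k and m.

p = 7, z = -2, y = 10, k = 13, m = 9

Column 4: 23 + 17 + 21 + 16 + 8 = 85, so its missing entry is 94 − 85 = 9.
Row 3: 36 + 6 + 9 + 23 + 7 = 81, so its missing entry is 94 − 81 = 13.
Row 6: 20 − 6 + 8 + 12 + 53 = 87, so its missing entry is 94 − 87 = 7.
Column 1: 17 + 6 + 36 + 30 + 7 = 96, so its missing entry is 94 − 96 = -2.
Row 5: -2 + 36 + 16 + 6 + 28 = 84, so its missing entry is 94 − 84 = 10.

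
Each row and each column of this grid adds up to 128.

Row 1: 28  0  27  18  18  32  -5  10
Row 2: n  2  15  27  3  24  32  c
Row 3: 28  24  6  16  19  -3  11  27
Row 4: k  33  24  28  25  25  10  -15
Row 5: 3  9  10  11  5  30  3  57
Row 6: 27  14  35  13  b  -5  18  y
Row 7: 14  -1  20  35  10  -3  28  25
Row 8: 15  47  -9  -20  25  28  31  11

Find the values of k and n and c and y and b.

The known cells in column 5 total 105, leaving 128 − 105 = 23 for the blank.
The known cells in row 6 total 125, leaving 128 − 125 = 3 for the blank.
The known cells in row 4 total 130, leaving 128 − 130 = -2 for the blank.
The known cells in column 8 total 118, leaving 128 − 118 = 10 for the blank.
The known cells in row 2 total 113, leaving 128 − 113 = 15 for the blank.

k = -2, n = 15, c = 10, y = 3, b = 23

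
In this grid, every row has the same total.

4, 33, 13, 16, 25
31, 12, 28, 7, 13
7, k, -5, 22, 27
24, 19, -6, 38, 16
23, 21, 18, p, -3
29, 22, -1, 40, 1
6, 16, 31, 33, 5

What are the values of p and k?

p = 32, k = 40

Rows 1 and 2 both add up to 91, so every row sums to 91.
Row 5: 23 + 21 + 18 − 3 = 59, so the missing entry is 91 − 59 = 32.
Row 3: 7 − 5 + 22 + 27 = 51, so the missing entry is 91 − 51 = 40.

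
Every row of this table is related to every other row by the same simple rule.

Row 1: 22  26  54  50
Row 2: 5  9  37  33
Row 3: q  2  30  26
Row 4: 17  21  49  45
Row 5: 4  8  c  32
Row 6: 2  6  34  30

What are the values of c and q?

The difference between any two rows is the same in every column — this is an addition table with the headers hidden.
Row 5 minus row 1 is 32 − 50 = -18, so its entry in column 3 is 54 + (-18) = 36.
Row 3 minus row 1 is 26 − 50 = -24, so its entry in column 1 is 22 + (-24) = -2.

c = 36, q = -2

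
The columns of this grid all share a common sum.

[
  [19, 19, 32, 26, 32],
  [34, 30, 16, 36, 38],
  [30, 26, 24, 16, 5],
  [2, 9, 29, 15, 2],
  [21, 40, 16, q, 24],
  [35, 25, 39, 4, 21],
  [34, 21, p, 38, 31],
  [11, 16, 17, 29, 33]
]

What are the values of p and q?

p = 13, q = 22

The complete columns each total 186.
Column 3 is missing 186 − 173 = 13 (since 32 + 16 + 24 + 29 + 16 + 39 + 17 = 173).
Column 4 is missing 186 − 164 = 22 (since 26 + 36 + 16 + 15 + 4 + 38 + 29 = 164).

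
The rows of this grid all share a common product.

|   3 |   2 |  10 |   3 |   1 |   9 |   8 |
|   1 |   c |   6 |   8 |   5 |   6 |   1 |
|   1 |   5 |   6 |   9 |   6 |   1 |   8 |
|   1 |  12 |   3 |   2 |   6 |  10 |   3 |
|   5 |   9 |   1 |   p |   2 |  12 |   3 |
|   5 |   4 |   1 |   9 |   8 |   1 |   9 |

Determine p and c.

Rows 1 and 3 each multiply to 12960, so every row has product 12960.
Row 5: 5×9×1×2×12×3 = 3240, so the missing entry is 12960 ÷ 3240 = 4.
Row 2: 1×6×8×5×6×1 = 1440, so the missing entry is 12960 ÷ 1440 = 9.

p = 4, c = 9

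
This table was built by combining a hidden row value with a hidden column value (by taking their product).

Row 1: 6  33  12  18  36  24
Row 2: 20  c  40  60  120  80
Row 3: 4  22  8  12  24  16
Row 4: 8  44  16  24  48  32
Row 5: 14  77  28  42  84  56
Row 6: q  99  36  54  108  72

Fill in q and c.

q = 18, c = 110

Each row is a constant multiple of every other row — this is a multiplication table with the headers hidden.
Row 6 is 36/12 = 3/1 times row 1, so its entry in column 1 is 6 × 3/1 = 18.
Row 2 is 40/12 = 10/3 times row 1, so its entry in column 2 is 33 × 10/3 = 110.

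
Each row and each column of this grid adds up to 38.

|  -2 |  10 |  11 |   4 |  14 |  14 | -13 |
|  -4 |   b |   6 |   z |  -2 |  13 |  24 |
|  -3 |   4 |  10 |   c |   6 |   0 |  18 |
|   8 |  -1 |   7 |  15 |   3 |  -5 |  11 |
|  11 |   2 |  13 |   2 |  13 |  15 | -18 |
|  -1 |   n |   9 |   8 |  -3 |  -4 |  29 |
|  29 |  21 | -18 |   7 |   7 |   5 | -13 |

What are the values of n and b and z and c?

Row 3 has -3 + 4 + 10 + 6 + 0 + 18 = 35; the blank must be 38 − 35 = 3.
Column 4 has 4 + 3 + 15 + 2 + 8 + 7 = 39; the blank must be 38 − 39 = -1.
Row 2 has -4 + 6 − 1 − 2 + 13 + 24 = 36; the blank must be 38 − 36 = 2.
Row 6 has -1 + 9 + 8 − 3 − 4 + 29 = 38; the blank must be 38 − 38 = 0.

n = 0, b = 2, z = -1, c = 3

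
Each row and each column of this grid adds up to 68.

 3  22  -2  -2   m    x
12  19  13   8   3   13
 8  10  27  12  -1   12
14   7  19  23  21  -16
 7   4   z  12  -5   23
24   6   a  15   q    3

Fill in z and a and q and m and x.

z = 27, a = -16, q = 36, m = 14, x = 33

Row 5 has 7 + 4 + 12 − 5 + 23 = 41; the blank must be 68 − 41 = 27.
Column 6 has 13 + 12 − 16 + 23 + 3 = 35; the blank must be 68 − 35 = 33.
Row 1 has 3 + 22 − 2 − 2 + 33 = 54; the blank must be 68 − 54 = 14.
Column 5 has 14 + 3 − 1 + 21 − 5 = 32; the blank must be 68 − 32 = 36.
Row 6 has 24 + 6 + 15 + 36 + 3 = 84; the blank must be 68 − 84 = -16.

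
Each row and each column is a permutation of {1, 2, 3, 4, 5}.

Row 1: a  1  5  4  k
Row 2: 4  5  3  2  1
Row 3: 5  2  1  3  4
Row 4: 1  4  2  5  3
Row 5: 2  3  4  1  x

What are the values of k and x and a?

k = 2, x = 5, a = 3

At (row 5, col 5): row 5 already has {1, 2, 3, 4}, so the value is 5.
At (row 1, col 5): column 5 already has {1, 3, 4, 5}, so the value is 2.
For row 1, column 1: row 1 already has {1, 2, 4, 5}; that leaves 3.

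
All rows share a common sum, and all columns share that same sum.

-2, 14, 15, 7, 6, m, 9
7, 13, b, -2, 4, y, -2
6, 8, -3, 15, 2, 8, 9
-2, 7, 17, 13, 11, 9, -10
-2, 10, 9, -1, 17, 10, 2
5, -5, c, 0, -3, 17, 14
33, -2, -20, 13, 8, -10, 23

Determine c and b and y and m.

Rows 3 and 4 both sum to 45, so that's the common total.
The known cells in row 1 total 49, leaving 45 − 49 = -4 for the blank.
The known cells in column 6 total 30, leaving 45 − 30 = 15 for the blank.
The known cells in row 2 total 35, leaving 45 − 35 = 10 for the blank.
The known cells in row 6 total 28, leaving 45 − 28 = 17 for the blank.

c = 17, b = 10, y = 15, m = -4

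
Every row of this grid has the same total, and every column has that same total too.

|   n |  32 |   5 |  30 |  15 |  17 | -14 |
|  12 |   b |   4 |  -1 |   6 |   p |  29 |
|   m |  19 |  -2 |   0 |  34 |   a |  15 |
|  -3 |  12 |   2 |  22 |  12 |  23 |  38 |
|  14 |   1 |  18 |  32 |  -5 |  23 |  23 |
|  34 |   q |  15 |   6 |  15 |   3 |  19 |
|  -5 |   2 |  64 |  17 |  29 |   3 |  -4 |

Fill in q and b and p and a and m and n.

Rows 4 and 5 both sum to 106, so that's the common total.
Row 1 has 32 + 5 + 30 + 15 + 17 − 14 = 85; the blank must be 106 − 85 = 21.
Column 1 has 21 + 12 − 3 + 14 + 34 − 5 = 73; the blank must be 106 − 73 = 33.
Row 6 has 34 + 15 + 6 + 15 + 3 + 19 = 92; the blank must be 106 − 92 = 14.
Column 2 has 32 + 19 + 12 + 1 + 14 + 2 = 80; the blank must be 106 − 80 = 26.
Row 2 has 12 + 26 + 4 − 1 + 6 + 29 = 76; the blank must be 106 − 76 = 30.
Row 3 has 33 + 19 − 2 + 0 + 34 + 15 = 99; the blank must be 106 − 99 = 7.

q = 14, b = 26, p = 30, a = 7, m = 33, n = 21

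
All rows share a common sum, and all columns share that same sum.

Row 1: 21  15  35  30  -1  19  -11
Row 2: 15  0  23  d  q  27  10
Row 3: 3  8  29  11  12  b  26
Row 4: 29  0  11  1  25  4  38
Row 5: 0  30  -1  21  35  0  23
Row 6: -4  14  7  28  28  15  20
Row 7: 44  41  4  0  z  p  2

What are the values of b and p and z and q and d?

Rows 1 and 4 both sum to 108, so that's the common total.
The known cells in row 3 total 89, leaving 108 − 89 = 19 for the blank.
The known cells in column 6 total 84, leaving 108 − 84 = 24 for the blank.
The known cells in row 7 total 115, leaving 108 − 115 = -7 for the blank.
The known cells in column 5 total 92, leaving 108 − 92 = 16 for the blank.
The known cells in row 2 total 91, leaving 108 − 91 = 17 for the blank.

b = 19, p = 24, z = -7, q = 16, d = 17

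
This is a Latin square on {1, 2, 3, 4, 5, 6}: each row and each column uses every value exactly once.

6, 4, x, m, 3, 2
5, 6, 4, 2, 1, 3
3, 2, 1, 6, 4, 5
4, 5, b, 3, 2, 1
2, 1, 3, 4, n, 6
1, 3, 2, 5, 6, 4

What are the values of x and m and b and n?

x = 5, m = 1, b = 6, n = 5

For row 5, column 5: row 5 already has {1, 2, 3, 4, 6}; that leaves 5.
At (row 4, col 3): row 4 already has {1, 2, 3, 4, 5}, so the value is 6.
At (row 1, col 4): column 4 already has {2, 3, 4, 5, 6}, so the value is 1.
Cell (1,3): row 1 already has {1, 2, 3, 4, 6} → 5.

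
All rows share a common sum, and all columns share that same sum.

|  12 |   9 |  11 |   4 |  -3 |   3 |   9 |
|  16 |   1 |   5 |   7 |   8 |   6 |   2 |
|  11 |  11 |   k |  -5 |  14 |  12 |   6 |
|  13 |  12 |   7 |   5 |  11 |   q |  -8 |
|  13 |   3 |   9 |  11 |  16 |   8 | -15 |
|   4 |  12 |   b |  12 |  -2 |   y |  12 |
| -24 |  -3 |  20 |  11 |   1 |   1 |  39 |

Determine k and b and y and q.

Rows 1 and 2 both sum to 45, so that's the common total.
Row 4: 13 + 12 + 7 + 5 + 11 − 8 = 40, so its missing entry is 45 − 40 = 5.
Column 6: 3 + 6 + 12 + 5 + 8 + 1 = 35, so its missing entry is 45 − 35 = 10.
Row 6: 4 + 12 + 12 − 2 + 10 + 12 = 48, so its missing entry is 45 − 48 = -3.
Row 3: 11 + 11 − 5 + 14 + 12 + 6 = 49, so its missing entry is 45 − 49 = -4.

k = -4, b = -3, y = 10, q = 5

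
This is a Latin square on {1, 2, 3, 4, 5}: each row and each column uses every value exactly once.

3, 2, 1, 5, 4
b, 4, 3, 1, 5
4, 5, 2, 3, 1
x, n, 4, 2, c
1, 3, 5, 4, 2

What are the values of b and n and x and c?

At (row 4, col 2): column 2 already has {2, 3, 4, 5}, so the value is 1.
For row 2, column 1: row 2 already has {1, 3, 4, 5}; that leaves 2.
For row 4, column 5: column 5 already has {1, 2, 4, 5}; that leaves 3.
For row 4, column 1: row 4 already has {1, 2, 3, 4}; that leaves 5.

b = 2, n = 1, x = 5, c = 3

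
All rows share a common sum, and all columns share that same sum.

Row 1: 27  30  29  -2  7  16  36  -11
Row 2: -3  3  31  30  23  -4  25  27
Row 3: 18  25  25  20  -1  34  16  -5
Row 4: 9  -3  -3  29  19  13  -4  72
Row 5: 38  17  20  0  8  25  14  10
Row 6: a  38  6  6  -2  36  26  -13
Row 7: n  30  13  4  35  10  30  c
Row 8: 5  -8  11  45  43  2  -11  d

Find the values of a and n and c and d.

Rows 1 and 2 both sum to 132, so that's the common total.
Row 6: 38 + 6 + 6 − 2 + 36 + 26 − 13 = 97, so its missing entry is 132 − 97 = 35.
Row 8: 5 − 8 + 11 + 45 + 43 + 2 − 11 = 87, so its missing entry is 132 − 87 = 45.
Column 8: -11 + 27 − 5 + 72 + 10 − 13 + 45 = 125, so its missing entry is 132 − 125 = 7.
Row 7: 30 + 13 + 4 + 35 + 10 + 30 + 7 = 129, so its missing entry is 132 − 129 = 3.

a = 35, n = 3, c = 7, d = 45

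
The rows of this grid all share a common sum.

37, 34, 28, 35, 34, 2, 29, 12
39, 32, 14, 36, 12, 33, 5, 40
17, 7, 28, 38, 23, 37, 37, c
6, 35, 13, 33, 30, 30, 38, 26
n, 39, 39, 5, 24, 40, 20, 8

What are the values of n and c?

Rows 2 and 4 both add up to 211, so every row sums to 211.
Row 5: 39 + 39 + 5 + 24 + 40 + 20 + 8 = 175, so the missing entry is 211 − 175 = 36.
Row 3: 17 + 7 + 28 + 38 + 23 + 37 + 37 = 187, so the missing entry is 211 − 187 = 24.

n = 36, c = 24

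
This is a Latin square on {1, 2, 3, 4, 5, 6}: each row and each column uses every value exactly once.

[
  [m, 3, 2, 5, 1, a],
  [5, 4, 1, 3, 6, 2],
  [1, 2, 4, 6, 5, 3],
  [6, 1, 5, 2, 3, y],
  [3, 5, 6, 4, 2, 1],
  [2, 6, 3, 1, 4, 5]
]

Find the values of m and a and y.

For row 4, column 6: row 4 already has {1, 2, 3, 5, 6}; that leaves 4.
For row 1, column 6: column 6 already has {1, 2, 3, 4, 5}; that leaves 6.
At (row 1, col 1): row 1 already has {1, 2, 3, 5, 6}, so the value is 4.

m = 4, a = 6, y = 4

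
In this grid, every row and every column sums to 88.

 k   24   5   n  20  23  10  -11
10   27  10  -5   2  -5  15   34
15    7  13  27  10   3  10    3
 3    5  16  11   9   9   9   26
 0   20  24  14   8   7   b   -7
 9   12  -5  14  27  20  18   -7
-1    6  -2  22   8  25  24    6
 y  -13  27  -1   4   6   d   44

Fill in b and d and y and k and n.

Column 4: -5 + 27 + 11 + 14 + 14 + 22 − 1 = 82, so its missing entry is 88 − 82 = 6.
Row 1: 24 + 5 + 6 + 20 + 23 + 10 − 11 = 77, so its missing entry is 88 − 77 = 11.
Column 1: 11 + 10 + 15 + 3 + 0 + 9 − 1 = 47, so its missing entry is 88 − 47 = 41.
Row 5: 0 + 20 + 24 + 14 + 8 + 7 − 7 = 66, so its missing entry is 88 − 66 = 22.
Row 8: 41 − 13 + 27 − 1 + 4 + 6 + 44 = 108, so its missing entry is 88 − 108 = -20.

b = 22, d = -20, y = 41, k = 11, n = 6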